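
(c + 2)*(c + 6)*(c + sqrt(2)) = c^3 + sqrt(2)*c^2 + 8*c^2 + 8*sqrt(2)*c + 12*c + 12*sqrt(2)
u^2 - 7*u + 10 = (u - 5)*(u - 2)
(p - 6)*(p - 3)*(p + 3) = p^3 - 6*p^2 - 9*p + 54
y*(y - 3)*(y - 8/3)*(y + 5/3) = y^4 - 4*y^3 - 13*y^2/9 + 40*y/3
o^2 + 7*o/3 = o*(o + 7/3)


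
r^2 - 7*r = r*(r - 7)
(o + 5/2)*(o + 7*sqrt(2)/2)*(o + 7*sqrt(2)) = o^3 + 5*o^2/2 + 21*sqrt(2)*o^2/2 + 105*sqrt(2)*o/4 + 49*o + 245/2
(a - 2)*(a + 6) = a^2 + 4*a - 12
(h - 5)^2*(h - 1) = h^3 - 11*h^2 + 35*h - 25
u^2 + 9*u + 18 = (u + 3)*(u + 6)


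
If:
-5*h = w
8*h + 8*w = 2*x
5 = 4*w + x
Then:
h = -5/36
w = 25/36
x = 20/9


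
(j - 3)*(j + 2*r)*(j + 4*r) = j^3 + 6*j^2*r - 3*j^2 + 8*j*r^2 - 18*j*r - 24*r^2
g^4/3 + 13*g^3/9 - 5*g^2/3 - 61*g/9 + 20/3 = (g/3 + 1)*(g - 5/3)*(g - 1)*(g + 4)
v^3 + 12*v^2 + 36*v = v*(v + 6)^2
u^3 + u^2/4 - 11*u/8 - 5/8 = (u - 5/4)*(u + 1/2)*(u + 1)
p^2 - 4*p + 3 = (p - 3)*(p - 1)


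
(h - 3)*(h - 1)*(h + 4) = h^3 - 13*h + 12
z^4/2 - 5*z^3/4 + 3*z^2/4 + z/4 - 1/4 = (z/2 + 1/4)*(z - 1)^3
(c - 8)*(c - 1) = c^2 - 9*c + 8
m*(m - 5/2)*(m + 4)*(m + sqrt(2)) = m^4 + sqrt(2)*m^3 + 3*m^3/2 - 10*m^2 + 3*sqrt(2)*m^2/2 - 10*sqrt(2)*m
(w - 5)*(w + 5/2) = w^2 - 5*w/2 - 25/2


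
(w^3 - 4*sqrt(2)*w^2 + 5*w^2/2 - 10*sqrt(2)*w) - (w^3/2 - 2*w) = w^3/2 - 4*sqrt(2)*w^2 + 5*w^2/2 - 10*sqrt(2)*w + 2*w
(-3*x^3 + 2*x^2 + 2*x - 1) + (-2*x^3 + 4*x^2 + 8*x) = -5*x^3 + 6*x^2 + 10*x - 1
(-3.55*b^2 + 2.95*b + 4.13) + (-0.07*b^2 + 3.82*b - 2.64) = -3.62*b^2 + 6.77*b + 1.49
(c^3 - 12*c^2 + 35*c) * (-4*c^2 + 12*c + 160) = -4*c^5 + 60*c^4 - 124*c^3 - 1500*c^2 + 5600*c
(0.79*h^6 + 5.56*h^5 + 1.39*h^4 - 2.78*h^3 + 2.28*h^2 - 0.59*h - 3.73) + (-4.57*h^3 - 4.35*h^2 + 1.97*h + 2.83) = 0.79*h^6 + 5.56*h^5 + 1.39*h^4 - 7.35*h^3 - 2.07*h^2 + 1.38*h - 0.9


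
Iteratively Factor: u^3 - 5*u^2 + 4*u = (u - 1)*(u^2 - 4*u) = u*(u - 1)*(u - 4)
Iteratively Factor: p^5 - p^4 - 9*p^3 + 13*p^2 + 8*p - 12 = (p - 1)*(p^4 - 9*p^2 + 4*p + 12) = (p - 1)*(p + 3)*(p^3 - 3*p^2 + 4) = (p - 2)*(p - 1)*(p + 3)*(p^2 - p - 2) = (p - 2)^2*(p - 1)*(p + 3)*(p + 1)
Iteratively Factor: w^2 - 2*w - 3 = (w + 1)*(w - 3)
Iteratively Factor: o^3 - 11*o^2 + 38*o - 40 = (o - 2)*(o^2 - 9*o + 20) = (o - 5)*(o - 2)*(o - 4)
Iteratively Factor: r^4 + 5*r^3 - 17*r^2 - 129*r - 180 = (r + 4)*(r^3 + r^2 - 21*r - 45) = (r - 5)*(r + 4)*(r^2 + 6*r + 9) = (r - 5)*(r + 3)*(r + 4)*(r + 3)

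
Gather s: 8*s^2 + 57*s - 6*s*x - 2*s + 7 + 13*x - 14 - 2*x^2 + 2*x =8*s^2 + s*(55 - 6*x) - 2*x^2 + 15*x - 7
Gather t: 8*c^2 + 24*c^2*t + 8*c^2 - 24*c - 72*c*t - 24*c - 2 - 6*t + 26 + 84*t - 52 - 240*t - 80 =16*c^2 - 48*c + t*(24*c^2 - 72*c - 162) - 108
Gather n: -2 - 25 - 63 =-90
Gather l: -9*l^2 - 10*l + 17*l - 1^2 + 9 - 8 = -9*l^2 + 7*l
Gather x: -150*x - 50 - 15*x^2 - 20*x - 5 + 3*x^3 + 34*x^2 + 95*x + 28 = 3*x^3 + 19*x^2 - 75*x - 27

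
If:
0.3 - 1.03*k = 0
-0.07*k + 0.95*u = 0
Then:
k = 0.29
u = 0.02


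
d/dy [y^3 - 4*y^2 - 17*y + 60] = 3*y^2 - 8*y - 17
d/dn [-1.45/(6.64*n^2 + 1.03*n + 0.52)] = (19.256*n + 1.4935)/(6.64*n^2 + 1.03*n + 0.52)^2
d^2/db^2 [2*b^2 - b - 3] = 4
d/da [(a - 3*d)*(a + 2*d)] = 2*a - d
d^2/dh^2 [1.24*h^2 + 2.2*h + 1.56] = 2.48000000000000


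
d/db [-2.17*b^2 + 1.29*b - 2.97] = 1.29 - 4.34*b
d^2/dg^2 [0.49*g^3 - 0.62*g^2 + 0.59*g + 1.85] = 2.94*g - 1.24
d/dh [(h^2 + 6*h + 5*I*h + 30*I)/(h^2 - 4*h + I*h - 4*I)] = (h^2*(-10 - 4*I) - 68*I*h + 50 + 96*I)/(h^4 + h^3*(-8 + 2*I) + h^2*(15 - 16*I) + h*(8 + 32*I) - 16)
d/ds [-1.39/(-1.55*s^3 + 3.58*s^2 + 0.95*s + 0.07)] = (-6.4635*s^2 + 9.9524*s + 1.3205)/(-1.55*s^3 + 3.58*s^2 + 0.95*s + 0.07)^2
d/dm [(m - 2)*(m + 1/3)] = 2*m - 5/3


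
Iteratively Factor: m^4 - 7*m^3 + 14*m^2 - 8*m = (m - 2)*(m^3 - 5*m^2 + 4*m) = (m - 2)*(m - 1)*(m^2 - 4*m) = (m - 4)*(m - 2)*(m - 1)*(m)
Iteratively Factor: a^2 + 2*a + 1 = (a + 1)*(a + 1)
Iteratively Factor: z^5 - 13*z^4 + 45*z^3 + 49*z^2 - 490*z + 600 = (z + 3)*(z^4 - 16*z^3 + 93*z^2 - 230*z + 200) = (z - 2)*(z + 3)*(z^3 - 14*z^2 + 65*z - 100) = (z - 5)*(z - 2)*(z + 3)*(z^2 - 9*z + 20) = (z - 5)*(z - 4)*(z - 2)*(z + 3)*(z - 5)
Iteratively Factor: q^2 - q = (q - 1)*(q)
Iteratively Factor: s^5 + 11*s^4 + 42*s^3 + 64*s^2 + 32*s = (s + 4)*(s^4 + 7*s^3 + 14*s^2 + 8*s) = (s + 4)^2*(s^3 + 3*s^2 + 2*s) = (s + 1)*(s + 4)^2*(s^2 + 2*s) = s*(s + 1)*(s + 4)^2*(s + 2)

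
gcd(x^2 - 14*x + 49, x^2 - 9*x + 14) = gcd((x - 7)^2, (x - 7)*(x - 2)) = x - 7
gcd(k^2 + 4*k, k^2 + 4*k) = k^2 + 4*k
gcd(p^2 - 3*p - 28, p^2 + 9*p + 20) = p + 4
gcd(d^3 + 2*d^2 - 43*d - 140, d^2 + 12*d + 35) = d + 5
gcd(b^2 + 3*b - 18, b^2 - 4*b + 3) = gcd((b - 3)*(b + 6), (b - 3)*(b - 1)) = b - 3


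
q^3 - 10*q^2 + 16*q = q*(q - 8)*(q - 2)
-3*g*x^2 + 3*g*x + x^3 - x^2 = x*(-3*g + x)*(x - 1)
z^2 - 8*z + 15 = (z - 5)*(z - 3)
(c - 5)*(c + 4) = c^2 - c - 20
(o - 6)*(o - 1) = o^2 - 7*o + 6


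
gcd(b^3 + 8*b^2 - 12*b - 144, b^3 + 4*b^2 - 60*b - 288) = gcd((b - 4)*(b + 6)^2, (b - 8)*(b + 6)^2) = b^2 + 12*b + 36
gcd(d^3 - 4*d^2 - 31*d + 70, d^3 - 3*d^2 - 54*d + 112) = d - 2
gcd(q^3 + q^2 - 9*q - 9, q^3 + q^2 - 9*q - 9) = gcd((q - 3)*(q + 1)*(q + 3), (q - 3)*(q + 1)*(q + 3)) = q^3 + q^2 - 9*q - 9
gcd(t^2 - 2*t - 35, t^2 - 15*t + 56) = t - 7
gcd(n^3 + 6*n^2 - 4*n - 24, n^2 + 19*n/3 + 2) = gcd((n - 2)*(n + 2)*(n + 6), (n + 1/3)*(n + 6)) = n + 6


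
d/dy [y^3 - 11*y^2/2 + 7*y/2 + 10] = 3*y^2 - 11*y + 7/2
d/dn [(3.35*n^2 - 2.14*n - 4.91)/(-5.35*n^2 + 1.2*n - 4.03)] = (-7.429*n^2 - 79.538*n + 14.5162)/(28.6225*n^4 - 12.84*n^3 + 44.561*n^2 - 9.672*n + 16.2409)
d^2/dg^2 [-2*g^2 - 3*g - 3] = -4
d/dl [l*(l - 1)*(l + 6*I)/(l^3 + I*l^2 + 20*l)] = (l^2*(1 - 5*I) + l*(40 + 12*I) - 26 + 120*I)/(l^4 + 2*I*l^3 + 39*l^2 + 40*I*l + 400)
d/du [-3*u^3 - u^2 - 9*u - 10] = -9*u^2 - 2*u - 9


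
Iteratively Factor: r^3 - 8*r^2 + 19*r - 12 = (r - 1)*(r^2 - 7*r + 12) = (r - 3)*(r - 1)*(r - 4)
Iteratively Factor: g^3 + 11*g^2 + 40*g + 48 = (g + 3)*(g^2 + 8*g + 16) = (g + 3)*(g + 4)*(g + 4)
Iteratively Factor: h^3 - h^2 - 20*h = (h + 4)*(h^2 - 5*h) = (h - 5)*(h + 4)*(h)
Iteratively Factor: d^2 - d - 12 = (d - 4)*(d + 3)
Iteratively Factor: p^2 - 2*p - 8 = (p - 4)*(p + 2)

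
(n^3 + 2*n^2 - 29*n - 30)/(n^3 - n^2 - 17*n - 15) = (n + 6)/(n + 3)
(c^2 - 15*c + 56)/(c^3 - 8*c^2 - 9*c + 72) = (c - 7)/(c^2 - 9)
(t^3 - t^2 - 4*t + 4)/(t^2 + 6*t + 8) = (t^2 - 3*t + 2)/(t + 4)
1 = 1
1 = 1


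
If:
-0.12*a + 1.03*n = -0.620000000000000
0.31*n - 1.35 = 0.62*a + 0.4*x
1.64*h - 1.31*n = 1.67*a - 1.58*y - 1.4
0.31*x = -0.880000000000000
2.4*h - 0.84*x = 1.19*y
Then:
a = -0.69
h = -1.37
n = -0.68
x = -2.84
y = -0.76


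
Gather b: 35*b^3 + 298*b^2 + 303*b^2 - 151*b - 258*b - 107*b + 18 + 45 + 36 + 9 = 35*b^3 + 601*b^2 - 516*b + 108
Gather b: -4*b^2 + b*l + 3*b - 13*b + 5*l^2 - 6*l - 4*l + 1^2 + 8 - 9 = -4*b^2 + b*(l - 10) + 5*l^2 - 10*l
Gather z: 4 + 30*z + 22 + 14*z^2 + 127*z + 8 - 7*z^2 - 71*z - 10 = 7*z^2 + 86*z + 24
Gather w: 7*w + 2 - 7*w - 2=0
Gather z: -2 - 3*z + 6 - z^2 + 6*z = -z^2 + 3*z + 4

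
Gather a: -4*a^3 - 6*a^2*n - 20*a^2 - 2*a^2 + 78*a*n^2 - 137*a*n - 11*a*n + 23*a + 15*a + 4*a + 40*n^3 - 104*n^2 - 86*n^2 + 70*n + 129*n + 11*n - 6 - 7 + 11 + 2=-4*a^3 + a^2*(-6*n - 22) + a*(78*n^2 - 148*n + 42) + 40*n^3 - 190*n^2 + 210*n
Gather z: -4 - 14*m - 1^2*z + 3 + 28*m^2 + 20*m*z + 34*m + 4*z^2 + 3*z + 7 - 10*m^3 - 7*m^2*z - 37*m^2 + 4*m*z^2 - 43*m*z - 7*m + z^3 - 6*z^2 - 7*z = -10*m^3 - 9*m^2 + 13*m + z^3 + z^2*(4*m - 2) + z*(-7*m^2 - 23*m - 5) + 6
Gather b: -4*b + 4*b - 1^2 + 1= 0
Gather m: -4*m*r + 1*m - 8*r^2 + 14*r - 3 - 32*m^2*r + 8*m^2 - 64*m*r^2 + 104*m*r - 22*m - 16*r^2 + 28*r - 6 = m^2*(8 - 32*r) + m*(-64*r^2 + 100*r - 21) - 24*r^2 + 42*r - 9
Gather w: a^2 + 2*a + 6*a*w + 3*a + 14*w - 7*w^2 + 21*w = a^2 + 5*a - 7*w^2 + w*(6*a + 35)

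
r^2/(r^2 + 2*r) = r/(r + 2)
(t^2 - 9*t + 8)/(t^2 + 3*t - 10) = (t^2 - 9*t + 8)/(t^2 + 3*t - 10)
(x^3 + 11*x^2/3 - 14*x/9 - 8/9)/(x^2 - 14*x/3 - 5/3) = (3*x^2 + 10*x - 8)/(3*(x - 5))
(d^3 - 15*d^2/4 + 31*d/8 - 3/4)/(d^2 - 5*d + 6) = (8*d^2 - 14*d + 3)/(8*(d - 3))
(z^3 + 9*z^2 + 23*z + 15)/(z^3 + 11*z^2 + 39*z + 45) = (z + 1)/(z + 3)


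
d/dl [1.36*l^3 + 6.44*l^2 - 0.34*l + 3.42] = 4.08*l^2 + 12.88*l - 0.34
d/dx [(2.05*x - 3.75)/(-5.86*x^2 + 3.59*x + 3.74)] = (12.013*x^2 - 43.95*x + 21.1295)/(34.3396*x^4 - 42.0748*x^3 - 30.9447*x^2 + 26.8532*x + 13.9876)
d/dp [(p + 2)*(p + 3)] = 2*p + 5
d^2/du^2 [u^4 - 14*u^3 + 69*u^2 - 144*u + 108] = 12*u^2 - 84*u + 138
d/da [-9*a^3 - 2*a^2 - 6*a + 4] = -27*a^2 - 4*a - 6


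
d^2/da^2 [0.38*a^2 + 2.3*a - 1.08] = 0.760000000000000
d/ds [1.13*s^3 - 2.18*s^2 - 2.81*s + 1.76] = 3.39*s^2 - 4.36*s - 2.81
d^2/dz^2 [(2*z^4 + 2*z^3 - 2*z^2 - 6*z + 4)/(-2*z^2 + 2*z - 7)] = 4*(-4*z^6 + 12*z^5 - 54*z^4 + 138*z^3 - 318*z^2 - 249*z + 111)/(8*z^6 - 24*z^5 + 108*z^4 - 176*z^3 + 378*z^2 - 294*z + 343)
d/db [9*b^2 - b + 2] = 18*b - 1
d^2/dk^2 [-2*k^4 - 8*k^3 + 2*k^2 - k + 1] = -24*k^2 - 48*k + 4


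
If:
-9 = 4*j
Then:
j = -9/4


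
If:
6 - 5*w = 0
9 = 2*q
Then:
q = 9/2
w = 6/5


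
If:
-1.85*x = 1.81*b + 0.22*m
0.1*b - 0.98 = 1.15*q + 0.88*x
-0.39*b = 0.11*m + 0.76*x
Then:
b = -0.320388349514563*x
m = -5.77316857899382*x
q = -0.793077247783875*x - 0.852173913043478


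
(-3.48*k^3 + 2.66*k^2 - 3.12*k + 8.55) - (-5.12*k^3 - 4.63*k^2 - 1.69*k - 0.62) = 1.64*k^3 + 7.29*k^2 - 1.43*k + 9.17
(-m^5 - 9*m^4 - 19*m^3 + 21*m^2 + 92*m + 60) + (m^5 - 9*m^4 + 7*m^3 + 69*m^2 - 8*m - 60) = -18*m^4 - 12*m^3 + 90*m^2 + 84*m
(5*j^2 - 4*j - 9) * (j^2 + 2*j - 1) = 5*j^4 + 6*j^3 - 22*j^2 - 14*j + 9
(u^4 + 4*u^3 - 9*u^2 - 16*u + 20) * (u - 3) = u^5 + u^4 - 21*u^3 + 11*u^2 + 68*u - 60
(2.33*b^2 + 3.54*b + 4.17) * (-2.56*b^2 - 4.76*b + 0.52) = -5.9648*b^4 - 20.1532*b^3 - 26.314*b^2 - 18.0084*b + 2.1684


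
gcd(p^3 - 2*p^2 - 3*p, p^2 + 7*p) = p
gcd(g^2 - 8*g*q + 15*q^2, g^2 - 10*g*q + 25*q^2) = -g + 5*q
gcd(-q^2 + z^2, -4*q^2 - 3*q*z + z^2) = q + z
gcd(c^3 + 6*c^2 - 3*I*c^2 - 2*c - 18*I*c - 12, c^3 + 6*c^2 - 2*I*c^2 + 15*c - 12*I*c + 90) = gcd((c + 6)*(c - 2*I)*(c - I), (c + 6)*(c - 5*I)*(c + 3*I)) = c + 6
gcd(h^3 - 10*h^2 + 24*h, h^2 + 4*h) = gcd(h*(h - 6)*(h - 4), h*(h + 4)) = h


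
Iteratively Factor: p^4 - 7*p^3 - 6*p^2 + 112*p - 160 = (p + 4)*(p^3 - 11*p^2 + 38*p - 40) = (p - 2)*(p + 4)*(p^2 - 9*p + 20) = (p - 4)*(p - 2)*(p + 4)*(p - 5)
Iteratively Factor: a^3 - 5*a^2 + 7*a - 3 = (a - 1)*(a^2 - 4*a + 3) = (a - 3)*(a - 1)*(a - 1)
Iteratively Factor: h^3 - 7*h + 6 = (h - 2)*(h^2 + 2*h - 3) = (h - 2)*(h + 3)*(h - 1)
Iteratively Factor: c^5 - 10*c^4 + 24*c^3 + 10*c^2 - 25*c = (c + 1)*(c^4 - 11*c^3 + 35*c^2 - 25*c) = (c - 5)*(c + 1)*(c^3 - 6*c^2 + 5*c) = c*(c - 5)*(c + 1)*(c^2 - 6*c + 5) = c*(c - 5)^2*(c + 1)*(c - 1)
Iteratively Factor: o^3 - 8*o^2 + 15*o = (o - 5)*(o^2 - 3*o) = (o - 5)*(o - 3)*(o)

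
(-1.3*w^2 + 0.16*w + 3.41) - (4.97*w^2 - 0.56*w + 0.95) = -6.27*w^2 + 0.72*w + 2.46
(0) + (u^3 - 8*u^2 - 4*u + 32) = u^3 - 8*u^2 - 4*u + 32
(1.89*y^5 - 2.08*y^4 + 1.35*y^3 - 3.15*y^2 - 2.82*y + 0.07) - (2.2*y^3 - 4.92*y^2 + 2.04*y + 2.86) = 1.89*y^5 - 2.08*y^4 - 0.85*y^3 + 1.77*y^2 - 4.86*y - 2.79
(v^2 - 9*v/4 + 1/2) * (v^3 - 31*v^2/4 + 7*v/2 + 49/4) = v^5 - 10*v^4 + 343*v^3/16 + v^2/2 - 413*v/16 + 49/8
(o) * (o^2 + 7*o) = o^3 + 7*o^2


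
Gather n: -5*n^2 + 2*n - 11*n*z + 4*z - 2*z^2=-5*n^2 + n*(2 - 11*z) - 2*z^2 + 4*z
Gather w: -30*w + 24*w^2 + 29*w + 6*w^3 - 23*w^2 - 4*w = 6*w^3 + w^2 - 5*w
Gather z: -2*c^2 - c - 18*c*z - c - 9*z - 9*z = -2*c^2 - 2*c + z*(-18*c - 18)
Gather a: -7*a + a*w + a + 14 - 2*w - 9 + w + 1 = a*(w - 6) - w + 6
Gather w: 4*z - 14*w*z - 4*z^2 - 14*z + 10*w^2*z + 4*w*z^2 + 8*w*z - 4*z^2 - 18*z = 10*w^2*z + w*(4*z^2 - 6*z) - 8*z^2 - 28*z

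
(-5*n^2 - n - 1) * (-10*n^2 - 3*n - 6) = 50*n^4 + 25*n^3 + 43*n^2 + 9*n + 6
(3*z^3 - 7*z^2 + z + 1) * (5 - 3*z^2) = -9*z^5 + 21*z^4 + 12*z^3 - 38*z^2 + 5*z + 5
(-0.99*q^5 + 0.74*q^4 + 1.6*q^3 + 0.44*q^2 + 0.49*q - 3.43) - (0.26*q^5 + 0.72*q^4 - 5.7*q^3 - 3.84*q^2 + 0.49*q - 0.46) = -1.25*q^5 + 0.02*q^4 + 7.3*q^3 + 4.28*q^2 - 2.97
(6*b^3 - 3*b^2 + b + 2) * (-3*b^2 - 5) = -18*b^5 + 9*b^4 - 33*b^3 + 9*b^2 - 5*b - 10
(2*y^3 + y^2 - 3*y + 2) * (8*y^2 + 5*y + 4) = 16*y^5 + 18*y^4 - 11*y^3 + 5*y^2 - 2*y + 8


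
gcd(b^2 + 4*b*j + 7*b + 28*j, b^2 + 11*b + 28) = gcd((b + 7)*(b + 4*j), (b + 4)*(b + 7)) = b + 7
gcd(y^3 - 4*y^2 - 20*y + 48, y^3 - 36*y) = y - 6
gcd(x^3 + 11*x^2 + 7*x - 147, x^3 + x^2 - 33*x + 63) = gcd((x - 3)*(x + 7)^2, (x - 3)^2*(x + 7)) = x^2 + 4*x - 21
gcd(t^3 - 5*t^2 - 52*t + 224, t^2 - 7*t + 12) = t - 4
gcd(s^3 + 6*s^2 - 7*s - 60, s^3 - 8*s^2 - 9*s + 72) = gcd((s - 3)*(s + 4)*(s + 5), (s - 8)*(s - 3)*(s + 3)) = s - 3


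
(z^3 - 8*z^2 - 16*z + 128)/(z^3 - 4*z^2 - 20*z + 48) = (z^2 - 12*z + 32)/(z^2 - 8*z + 12)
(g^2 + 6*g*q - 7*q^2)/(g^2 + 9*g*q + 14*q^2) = (g - q)/(g + 2*q)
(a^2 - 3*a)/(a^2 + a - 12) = a/(a + 4)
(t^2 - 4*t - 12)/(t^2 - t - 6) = (t - 6)/(t - 3)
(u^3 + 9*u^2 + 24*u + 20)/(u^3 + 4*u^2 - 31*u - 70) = (u^2 + 7*u + 10)/(u^2 + 2*u - 35)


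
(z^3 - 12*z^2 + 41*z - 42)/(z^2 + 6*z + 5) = (z^3 - 12*z^2 + 41*z - 42)/(z^2 + 6*z + 5)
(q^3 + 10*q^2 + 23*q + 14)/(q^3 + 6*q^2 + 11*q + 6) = (q + 7)/(q + 3)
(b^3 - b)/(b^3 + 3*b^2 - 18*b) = (b^2 - 1)/(b^2 + 3*b - 18)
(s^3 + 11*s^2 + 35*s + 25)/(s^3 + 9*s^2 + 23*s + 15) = (s + 5)/(s + 3)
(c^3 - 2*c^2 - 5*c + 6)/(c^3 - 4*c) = (c^2 - 4*c + 3)/(c*(c - 2))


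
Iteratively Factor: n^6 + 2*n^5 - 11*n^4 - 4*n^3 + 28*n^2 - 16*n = (n - 2)*(n^5 + 4*n^4 - 3*n^3 - 10*n^2 + 8*n) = (n - 2)*(n + 2)*(n^4 + 2*n^3 - 7*n^2 + 4*n) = (n - 2)*(n - 1)*(n + 2)*(n^3 + 3*n^2 - 4*n) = (n - 2)*(n - 1)^2*(n + 2)*(n^2 + 4*n) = n*(n - 2)*(n - 1)^2*(n + 2)*(n + 4)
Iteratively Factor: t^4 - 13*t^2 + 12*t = (t + 4)*(t^3 - 4*t^2 + 3*t) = (t - 3)*(t + 4)*(t^2 - t) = (t - 3)*(t - 1)*(t + 4)*(t)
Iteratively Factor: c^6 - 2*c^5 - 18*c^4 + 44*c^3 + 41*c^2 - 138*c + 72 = (c + 2)*(c^5 - 4*c^4 - 10*c^3 + 64*c^2 - 87*c + 36) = (c - 3)*(c + 2)*(c^4 - c^3 - 13*c^2 + 25*c - 12) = (c - 3)^2*(c + 2)*(c^3 + 2*c^2 - 7*c + 4) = (c - 3)^2*(c + 2)*(c + 4)*(c^2 - 2*c + 1) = (c - 3)^2*(c - 1)*(c + 2)*(c + 4)*(c - 1)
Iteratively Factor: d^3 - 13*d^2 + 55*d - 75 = (d - 5)*(d^2 - 8*d + 15) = (d - 5)*(d - 3)*(d - 5)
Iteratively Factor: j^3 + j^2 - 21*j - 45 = (j + 3)*(j^2 - 2*j - 15) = (j - 5)*(j + 3)*(j + 3)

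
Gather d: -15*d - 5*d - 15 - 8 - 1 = -20*d - 24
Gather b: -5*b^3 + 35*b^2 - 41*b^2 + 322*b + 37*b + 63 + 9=-5*b^3 - 6*b^2 + 359*b + 72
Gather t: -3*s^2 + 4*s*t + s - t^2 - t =-3*s^2 + s - t^2 + t*(4*s - 1)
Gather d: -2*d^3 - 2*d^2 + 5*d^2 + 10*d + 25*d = -2*d^3 + 3*d^2 + 35*d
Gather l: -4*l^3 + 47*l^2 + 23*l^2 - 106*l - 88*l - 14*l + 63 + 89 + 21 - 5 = -4*l^3 + 70*l^2 - 208*l + 168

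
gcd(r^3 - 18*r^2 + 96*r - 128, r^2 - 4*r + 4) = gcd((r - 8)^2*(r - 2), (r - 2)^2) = r - 2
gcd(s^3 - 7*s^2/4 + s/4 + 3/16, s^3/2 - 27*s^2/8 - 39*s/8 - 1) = s + 1/4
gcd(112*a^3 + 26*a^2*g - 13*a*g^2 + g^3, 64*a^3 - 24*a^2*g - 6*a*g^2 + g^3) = 8*a - g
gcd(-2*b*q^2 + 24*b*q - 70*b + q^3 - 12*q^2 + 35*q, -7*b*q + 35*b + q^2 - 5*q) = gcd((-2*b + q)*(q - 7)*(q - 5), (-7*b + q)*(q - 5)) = q - 5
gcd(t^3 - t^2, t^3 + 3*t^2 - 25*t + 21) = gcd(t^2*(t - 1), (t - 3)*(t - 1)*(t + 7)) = t - 1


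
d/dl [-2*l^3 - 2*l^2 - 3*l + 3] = -6*l^2 - 4*l - 3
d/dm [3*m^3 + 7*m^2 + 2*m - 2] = 9*m^2 + 14*m + 2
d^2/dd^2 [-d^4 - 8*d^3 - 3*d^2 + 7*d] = -12*d^2 - 48*d - 6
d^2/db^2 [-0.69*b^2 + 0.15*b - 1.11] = -1.38000000000000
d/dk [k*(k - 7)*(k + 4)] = 3*k^2 - 6*k - 28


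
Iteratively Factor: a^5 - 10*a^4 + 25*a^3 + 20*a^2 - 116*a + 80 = (a - 1)*(a^4 - 9*a^3 + 16*a^2 + 36*a - 80) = (a - 4)*(a - 1)*(a^3 - 5*a^2 - 4*a + 20) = (a - 4)*(a - 1)*(a + 2)*(a^2 - 7*a + 10) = (a - 4)*(a - 2)*(a - 1)*(a + 2)*(a - 5)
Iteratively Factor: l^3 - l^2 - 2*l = (l - 2)*(l^2 + l) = (l - 2)*(l + 1)*(l)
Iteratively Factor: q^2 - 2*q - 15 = (q - 5)*(q + 3)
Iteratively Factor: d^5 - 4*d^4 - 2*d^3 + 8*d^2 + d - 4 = (d - 1)*(d^4 - 3*d^3 - 5*d^2 + 3*d + 4) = (d - 4)*(d - 1)*(d^3 + d^2 - d - 1) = (d - 4)*(d - 1)^2*(d^2 + 2*d + 1) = (d - 4)*(d - 1)^2*(d + 1)*(d + 1)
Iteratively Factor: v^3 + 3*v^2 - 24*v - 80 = (v + 4)*(v^2 - v - 20) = (v + 4)^2*(v - 5)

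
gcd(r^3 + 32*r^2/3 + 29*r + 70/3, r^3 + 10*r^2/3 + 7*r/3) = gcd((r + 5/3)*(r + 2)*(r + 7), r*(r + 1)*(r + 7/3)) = 1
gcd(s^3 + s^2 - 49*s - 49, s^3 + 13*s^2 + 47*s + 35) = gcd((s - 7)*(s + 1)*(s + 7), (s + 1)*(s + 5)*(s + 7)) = s^2 + 8*s + 7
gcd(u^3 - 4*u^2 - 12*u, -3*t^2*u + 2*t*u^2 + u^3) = u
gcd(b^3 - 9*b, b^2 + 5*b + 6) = b + 3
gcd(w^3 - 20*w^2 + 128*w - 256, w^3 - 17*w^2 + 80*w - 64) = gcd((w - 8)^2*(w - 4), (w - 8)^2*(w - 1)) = w^2 - 16*w + 64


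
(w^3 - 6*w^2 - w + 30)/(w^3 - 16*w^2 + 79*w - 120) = (w + 2)/(w - 8)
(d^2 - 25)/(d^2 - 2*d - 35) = (d - 5)/(d - 7)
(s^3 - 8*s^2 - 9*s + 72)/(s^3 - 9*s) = (s - 8)/s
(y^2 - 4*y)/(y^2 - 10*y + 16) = y*(y - 4)/(y^2 - 10*y + 16)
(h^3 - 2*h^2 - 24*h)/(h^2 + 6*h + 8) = h*(h - 6)/(h + 2)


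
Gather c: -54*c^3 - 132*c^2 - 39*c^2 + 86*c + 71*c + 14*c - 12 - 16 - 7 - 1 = -54*c^3 - 171*c^2 + 171*c - 36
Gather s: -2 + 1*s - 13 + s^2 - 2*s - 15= s^2 - s - 30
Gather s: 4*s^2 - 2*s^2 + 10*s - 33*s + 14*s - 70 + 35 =2*s^2 - 9*s - 35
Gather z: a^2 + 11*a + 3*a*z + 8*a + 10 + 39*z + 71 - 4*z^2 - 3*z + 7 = a^2 + 19*a - 4*z^2 + z*(3*a + 36) + 88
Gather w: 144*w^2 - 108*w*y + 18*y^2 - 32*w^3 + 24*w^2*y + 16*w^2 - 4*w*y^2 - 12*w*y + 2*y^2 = -32*w^3 + w^2*(24*y + 160) + w*(-4*y^2 - 120*y) + 20*y^2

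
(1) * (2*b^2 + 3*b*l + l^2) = 2*b^2 + 3*b*l + l^2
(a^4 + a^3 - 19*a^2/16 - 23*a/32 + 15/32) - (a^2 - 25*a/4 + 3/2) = a^4 + a^3 - 35*a^2/16 + 177*a/32 - 33/32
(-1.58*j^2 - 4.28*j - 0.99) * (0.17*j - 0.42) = -0.2686*j^3 - 0.0640000000000002*j^2 + 1.6293*j + 0.4158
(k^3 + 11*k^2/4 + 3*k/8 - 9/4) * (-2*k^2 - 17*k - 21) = -2*k^5 - 45*k^4/2 - 137*k^3/2 - 477*k^2/8 + 243*k/8 + 189/4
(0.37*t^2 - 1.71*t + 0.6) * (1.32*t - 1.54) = 0.4884*t^3 - 2.827*t^2 + 3.4254*t - 0.924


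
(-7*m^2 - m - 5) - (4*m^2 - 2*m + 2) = -11*m^2 + m - 7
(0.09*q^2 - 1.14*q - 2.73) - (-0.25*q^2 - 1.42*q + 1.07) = 0.34*q^2 + 0.28*q - 3.8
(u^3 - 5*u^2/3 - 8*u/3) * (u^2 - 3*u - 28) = u^5 - 14*u^4/3 - 77*u^3/3 + 164*u^2/3 + 224*u/3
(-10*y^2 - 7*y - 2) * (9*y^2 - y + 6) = -90*y^4 - 53*y^3 - 71*y^2 - 40*y - 12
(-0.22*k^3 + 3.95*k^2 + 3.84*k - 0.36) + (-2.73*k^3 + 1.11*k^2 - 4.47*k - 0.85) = -2.95*k^3 + 5.06*k^2 - 0.63*k - 1.21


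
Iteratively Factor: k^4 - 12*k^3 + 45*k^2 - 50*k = (k)*(k^3 - 12*k^2 + 45*k - 50) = k*(k - 5)*(k^2 - 7*k + 10) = k*(k - 5)*(k - 2)*(k - 5)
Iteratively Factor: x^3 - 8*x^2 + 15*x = (x)*(x^2 - 8*x + 15) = x*(x - 5)*(x - 3)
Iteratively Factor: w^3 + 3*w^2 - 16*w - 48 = (w - 4)*(w^2 + 7*w + 12) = (w - 4)*(w + 3)*(w + 4)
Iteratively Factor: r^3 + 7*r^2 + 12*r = (r)*(r^2 + 7*r + 12) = r*(r + 3)*(r + 4)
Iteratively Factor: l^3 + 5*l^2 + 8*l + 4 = (l + 2)*(l^2 + 3*l + 2) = (l + 2)^2*(l + 1)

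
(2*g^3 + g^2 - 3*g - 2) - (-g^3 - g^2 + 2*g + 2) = 3*g^3 + 2*g^2 - 5*g - 4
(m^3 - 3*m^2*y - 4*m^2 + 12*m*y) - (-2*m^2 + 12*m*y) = m^3 - 3*m^2*y - 2*m^2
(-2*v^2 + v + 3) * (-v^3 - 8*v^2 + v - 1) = 2*v^5 + 15*v^4 - 13*v^3 - 21*v^2 + 2*v - 3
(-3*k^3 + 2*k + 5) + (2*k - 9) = -3*k^3 + 4*k - 4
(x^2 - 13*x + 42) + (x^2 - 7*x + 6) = 2*x^2 - 20*x + 48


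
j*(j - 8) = j^2 - 8*j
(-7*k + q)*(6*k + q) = -42*k^2 - k*q + q^2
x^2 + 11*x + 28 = (x + 4)*(x + 7)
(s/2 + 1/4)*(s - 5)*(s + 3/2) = s^3/2 - 3*s^2/2 - 37*s/8 - 15/8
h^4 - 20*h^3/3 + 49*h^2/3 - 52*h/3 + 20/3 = (h - 2)^2*(h - 5/3)*(h - 1)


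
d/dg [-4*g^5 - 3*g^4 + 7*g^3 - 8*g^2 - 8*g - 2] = -20*g^4 - 12*g^3 + 21*g^2 - 16*g - 8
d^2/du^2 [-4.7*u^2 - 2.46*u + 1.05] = -9.40000000000000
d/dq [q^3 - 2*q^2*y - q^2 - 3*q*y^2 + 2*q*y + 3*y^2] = 3*q^2 - 4*q*y - 2*q - 3*y^2 + 2*y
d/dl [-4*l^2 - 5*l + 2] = -8*l - 5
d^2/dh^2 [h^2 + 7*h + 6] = 2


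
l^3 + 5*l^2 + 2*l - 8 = (l - 1)*(l + 2)*(l + 4)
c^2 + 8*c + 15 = (c + 3)*(c + 5)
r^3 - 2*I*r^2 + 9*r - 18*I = (r - 3*I)*(r - 2*I)*(r + 3*I)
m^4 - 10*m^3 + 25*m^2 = m^2*(m - 5)^2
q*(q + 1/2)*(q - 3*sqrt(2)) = q^3 - 3*sqrt(2)*q^2 + q^2/2 - 3*sqrt(2)*q/2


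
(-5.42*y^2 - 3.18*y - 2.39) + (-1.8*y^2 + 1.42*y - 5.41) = -7.22*y^2 - 1.76*y - 7.8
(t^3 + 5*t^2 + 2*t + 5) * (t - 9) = t^4 - 4*t^3 - 43*t^2 - 13*t - 45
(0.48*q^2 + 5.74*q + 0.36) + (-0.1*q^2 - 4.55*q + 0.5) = 0.38*q^2 + 1.19*q + 0.86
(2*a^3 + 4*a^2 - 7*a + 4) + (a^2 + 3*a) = 2*a^3 + 5*a^2 - 4*a + 4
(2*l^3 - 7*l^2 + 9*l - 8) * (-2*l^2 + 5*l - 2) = -4*l^5 + 24*l^4 - 57*l^3 + 75*l^2 - 58*l + 16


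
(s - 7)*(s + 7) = s^2 - 49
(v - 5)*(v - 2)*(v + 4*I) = v^3 - 7*v^2 + 4*I*v^2 + 10*v - 28*I*v + 40*I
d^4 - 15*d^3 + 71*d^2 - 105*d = d*(d - 7)*(d - 5)*(d - 3)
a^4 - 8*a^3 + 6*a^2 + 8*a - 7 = (a - 7)*(a - 1)^2*(a + 1)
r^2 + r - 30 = (r - 5)*(r + 6)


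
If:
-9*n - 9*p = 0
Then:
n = -p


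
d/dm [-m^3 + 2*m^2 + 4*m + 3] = -3*m^2 + 4*m + 4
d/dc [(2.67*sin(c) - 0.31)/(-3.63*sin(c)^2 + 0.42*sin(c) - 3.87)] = (9.6921*sin(c)^2 - 2.2506*sin(c) - 10.2027)*cos(c)/(13.1769*sin(c)^4 - 3.0492*sin(c)^3 + 28.2726*sin(c)^2 - 3.2508*sin(c) + 14.9769)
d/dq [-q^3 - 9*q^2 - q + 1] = -3*q^2 - 18*q - 1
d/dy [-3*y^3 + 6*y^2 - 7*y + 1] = -9*y^2 + 12*y - 7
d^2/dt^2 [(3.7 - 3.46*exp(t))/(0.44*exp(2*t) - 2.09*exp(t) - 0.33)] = (-0.669856*exp(4*t) - 0.316535999999996*exp(3*t) - 13.221912*exp(2*t) + 20.697292*exp(t) - 2.928684)*exp(t)/(0.085184*exp(6*t) - 1.213872*exp(5*t) + 5.574228*exp(4*t) - 7.308521*exp(3*t) - 4.180671*exp(2*t) - 0.682803*exp(t) - 0.035937)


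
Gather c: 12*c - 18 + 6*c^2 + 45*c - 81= 6*c^2 + 57*c - 99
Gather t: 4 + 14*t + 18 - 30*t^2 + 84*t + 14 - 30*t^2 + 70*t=-60*t^2 + 168*t + 36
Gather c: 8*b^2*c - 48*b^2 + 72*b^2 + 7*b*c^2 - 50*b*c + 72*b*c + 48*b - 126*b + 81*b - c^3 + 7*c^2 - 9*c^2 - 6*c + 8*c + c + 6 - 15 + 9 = 24*b^2 + 3*b - c^3 + c^2*(7*b - 2) + c*(8*b^2 + 22*b + 3)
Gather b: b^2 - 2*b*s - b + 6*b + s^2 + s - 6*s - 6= b^2 + b*(5 - 2*s) + s^2 - 5*s - 6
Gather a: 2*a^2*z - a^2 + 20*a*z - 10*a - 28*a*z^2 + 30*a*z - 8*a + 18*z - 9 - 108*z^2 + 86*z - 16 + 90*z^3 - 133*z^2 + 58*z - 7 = a^2*(2*z - 1) + a*(-28*z^2 + 50*z - 18) + 90*z^3 - 241*z^2 + 162*z - 32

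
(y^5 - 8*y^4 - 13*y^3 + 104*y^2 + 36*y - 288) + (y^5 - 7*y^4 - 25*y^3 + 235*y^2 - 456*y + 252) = 2*y^5 - 15*y^4 - 38*y^3 + 339*y^2 - 420*y - 36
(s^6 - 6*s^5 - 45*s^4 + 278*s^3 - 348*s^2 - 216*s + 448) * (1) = s^6 - 6*s^5 - 45*s^4 + 278*s^3 - 348*s^2 - 216*s + 448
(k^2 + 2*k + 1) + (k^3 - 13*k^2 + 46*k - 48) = k^3 - 12*k^2 + 48*k - 47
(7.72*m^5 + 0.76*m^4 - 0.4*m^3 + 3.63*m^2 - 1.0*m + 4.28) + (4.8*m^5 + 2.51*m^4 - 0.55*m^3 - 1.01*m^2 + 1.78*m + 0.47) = 12.52*m^5 + 3.27*m^4 - 0.95*m^3 + 2.62*m^2 + 0.78*m + 4.75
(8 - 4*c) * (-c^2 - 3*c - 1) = 4*c^3 + 4*c^2 - 20*c - 8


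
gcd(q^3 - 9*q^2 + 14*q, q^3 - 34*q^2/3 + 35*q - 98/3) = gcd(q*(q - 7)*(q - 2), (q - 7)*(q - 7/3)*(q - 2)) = q^2 - 9*q + 14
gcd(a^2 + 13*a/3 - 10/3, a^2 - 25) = a + 5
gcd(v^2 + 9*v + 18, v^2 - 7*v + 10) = 1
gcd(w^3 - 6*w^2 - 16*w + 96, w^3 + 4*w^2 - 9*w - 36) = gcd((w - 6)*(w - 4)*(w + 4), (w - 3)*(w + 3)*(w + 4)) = w + 4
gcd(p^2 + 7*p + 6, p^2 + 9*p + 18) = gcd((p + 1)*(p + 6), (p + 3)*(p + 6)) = p + 6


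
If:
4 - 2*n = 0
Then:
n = 2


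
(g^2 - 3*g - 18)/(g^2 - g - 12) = (g - 6)/(g - 4)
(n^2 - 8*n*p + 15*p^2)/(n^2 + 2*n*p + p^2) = (n^2 - 8*n*p + 15*p^2)/(n^2 + 2*n*p + p^2)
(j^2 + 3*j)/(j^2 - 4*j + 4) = j*(j + 3)/(j^2 - 4*j + 4)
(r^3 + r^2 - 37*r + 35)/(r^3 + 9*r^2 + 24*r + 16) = (r^3 + r^2 - 37*r + 35)/(r^3 + 9*r^2 + 24*r + 16)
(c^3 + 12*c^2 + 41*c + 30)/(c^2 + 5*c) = c + 7 + 6/c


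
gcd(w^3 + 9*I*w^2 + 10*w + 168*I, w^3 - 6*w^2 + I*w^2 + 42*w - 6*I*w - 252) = w + 7*I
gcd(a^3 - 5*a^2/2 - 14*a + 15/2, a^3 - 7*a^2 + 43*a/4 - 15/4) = a^2 - 11*a/2 + 5/2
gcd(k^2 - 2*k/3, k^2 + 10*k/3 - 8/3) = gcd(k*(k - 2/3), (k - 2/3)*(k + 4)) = k - 2/3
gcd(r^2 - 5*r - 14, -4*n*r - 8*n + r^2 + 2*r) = r + 2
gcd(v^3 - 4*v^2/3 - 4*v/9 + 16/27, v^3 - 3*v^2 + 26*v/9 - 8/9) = v^2 - 2*v + 8/9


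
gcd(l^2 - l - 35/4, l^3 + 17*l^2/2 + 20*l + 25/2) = l + 5/2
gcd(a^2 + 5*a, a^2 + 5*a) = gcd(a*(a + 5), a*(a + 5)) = a^2 + 5*a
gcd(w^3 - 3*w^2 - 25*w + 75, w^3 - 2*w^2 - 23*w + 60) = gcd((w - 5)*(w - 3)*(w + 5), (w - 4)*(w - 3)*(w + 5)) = w^2 + 2*w - 15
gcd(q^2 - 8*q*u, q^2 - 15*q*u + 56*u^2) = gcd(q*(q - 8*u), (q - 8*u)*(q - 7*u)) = q - 8*u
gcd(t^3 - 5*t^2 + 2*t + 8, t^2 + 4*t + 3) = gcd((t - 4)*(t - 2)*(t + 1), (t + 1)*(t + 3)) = t + 1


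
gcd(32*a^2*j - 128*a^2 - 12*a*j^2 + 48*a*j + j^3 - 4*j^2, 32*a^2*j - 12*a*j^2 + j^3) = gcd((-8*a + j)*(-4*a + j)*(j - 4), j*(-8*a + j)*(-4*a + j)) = 32*a^2 - 12*a*j + j^2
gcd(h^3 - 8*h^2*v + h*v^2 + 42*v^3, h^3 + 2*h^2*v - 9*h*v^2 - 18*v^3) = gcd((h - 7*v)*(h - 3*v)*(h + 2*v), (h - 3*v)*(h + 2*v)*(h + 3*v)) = -h^2 + h*v + 6*v^2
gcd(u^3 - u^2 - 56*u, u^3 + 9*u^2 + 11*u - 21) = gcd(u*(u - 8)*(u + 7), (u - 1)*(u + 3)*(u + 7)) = u + 7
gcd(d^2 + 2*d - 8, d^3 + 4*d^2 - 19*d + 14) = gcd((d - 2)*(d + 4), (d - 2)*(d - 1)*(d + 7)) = d - 2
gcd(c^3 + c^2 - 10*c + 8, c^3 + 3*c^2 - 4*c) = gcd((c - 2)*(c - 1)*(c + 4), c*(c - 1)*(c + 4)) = c^2 + 3*c - 4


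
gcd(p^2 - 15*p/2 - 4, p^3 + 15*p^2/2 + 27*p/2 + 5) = p + 1/2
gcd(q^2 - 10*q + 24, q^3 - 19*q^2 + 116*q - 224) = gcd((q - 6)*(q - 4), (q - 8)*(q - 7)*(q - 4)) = q - 4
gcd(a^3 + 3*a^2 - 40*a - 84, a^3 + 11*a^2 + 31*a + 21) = a + 7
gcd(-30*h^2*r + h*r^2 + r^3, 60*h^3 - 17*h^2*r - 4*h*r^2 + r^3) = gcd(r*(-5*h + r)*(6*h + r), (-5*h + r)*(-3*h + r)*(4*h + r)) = -5*h + r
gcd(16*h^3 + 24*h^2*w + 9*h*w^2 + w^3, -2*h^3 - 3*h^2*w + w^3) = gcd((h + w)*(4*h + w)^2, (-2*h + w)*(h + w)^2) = h + w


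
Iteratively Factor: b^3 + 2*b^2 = (b)*(b^2 + 2*b) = b*(b + 2)*(b)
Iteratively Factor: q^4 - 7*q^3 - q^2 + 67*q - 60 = (q - 1)*(q^3 - 6*q^2 - 7*q + 60) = (q - 5)*(q - 1)*(q^2 - q - 12) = (q - 5)*(q - 4)*(q - 1)*(q + 3)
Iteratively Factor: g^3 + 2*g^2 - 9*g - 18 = (g - 3)*(g^2 + 5*g + 6) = (g - 3)*(g + 3)*(g + 2)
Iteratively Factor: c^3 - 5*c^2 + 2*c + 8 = (c - 4)*(c^2 - c - 2) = (c - 4)*(c + 1)*(c - 2)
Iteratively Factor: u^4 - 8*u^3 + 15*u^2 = (u)*(u^3 - 8*u^2 + 15*u) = u*(u - 5)*(u^2 - 3*u) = u^2*(u - 5)*(u - 3)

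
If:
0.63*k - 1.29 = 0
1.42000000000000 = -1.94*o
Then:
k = 2.05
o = -0.73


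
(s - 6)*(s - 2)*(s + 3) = s^3 - 5*s^2 - 12*s + 36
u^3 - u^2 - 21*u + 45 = (u - 3)^2*(u + 5)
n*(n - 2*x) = n^2 - 2*n*x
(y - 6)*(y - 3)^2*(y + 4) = y^4 - 8*y^3 - 3*y^2 + 126*y - 216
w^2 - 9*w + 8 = (w - 8)*(w - 1)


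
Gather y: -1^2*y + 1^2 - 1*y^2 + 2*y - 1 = -y^2 + y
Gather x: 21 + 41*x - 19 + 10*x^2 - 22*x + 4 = 10*x^2 + 19*x + 6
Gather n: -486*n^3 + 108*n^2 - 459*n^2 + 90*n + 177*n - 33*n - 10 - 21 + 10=-486*n^3 - 351*n^2 + 234*n - 21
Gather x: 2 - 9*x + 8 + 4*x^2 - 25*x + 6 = 4*x^2 - 34*x + 16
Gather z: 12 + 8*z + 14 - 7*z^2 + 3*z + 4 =-7*z^2 + 11*z + 30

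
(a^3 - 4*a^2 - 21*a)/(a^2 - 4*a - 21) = a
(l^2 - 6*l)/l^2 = (l - 6)/l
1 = 1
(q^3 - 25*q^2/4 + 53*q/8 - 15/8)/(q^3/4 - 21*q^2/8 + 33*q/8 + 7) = (8*q^3 - 50*q^2 + 53*q - 15)/(2*q^3 - 21*q^2 + 33*q + 56)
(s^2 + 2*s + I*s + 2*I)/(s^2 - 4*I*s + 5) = (s + 2)/(s - 5*I)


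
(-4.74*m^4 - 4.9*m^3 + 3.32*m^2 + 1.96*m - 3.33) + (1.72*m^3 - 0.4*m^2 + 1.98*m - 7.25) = -4.74*m^4 - 3.18*m^3 + 2.92*m^2 + 3.94*m - 10.58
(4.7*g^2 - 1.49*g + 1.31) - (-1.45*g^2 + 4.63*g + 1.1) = 6.15*g^2 - 6.12*g + 0.21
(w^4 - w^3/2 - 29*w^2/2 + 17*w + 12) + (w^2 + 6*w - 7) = w^4 - w^3/2 - 27*w^2/2 + 23*w + 5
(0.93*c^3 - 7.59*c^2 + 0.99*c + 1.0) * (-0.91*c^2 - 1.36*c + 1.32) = -0.8463*c^5 + 5.6421*c^4 + 10.6491*c^3 - 12.2752*c^2 - 0.0532000000000001*c + 1.32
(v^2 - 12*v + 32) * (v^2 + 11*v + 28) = v^4 - v^3 - 72*v^2 + 16*v + 896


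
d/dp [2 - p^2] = -2*p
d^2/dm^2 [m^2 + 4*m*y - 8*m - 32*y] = 2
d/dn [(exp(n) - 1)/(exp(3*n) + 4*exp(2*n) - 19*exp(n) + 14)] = (-2*exp(n) - 5)*exp(n)/(exp(4*n) + 10*exp(3*n) - 3*exp(2*n) - 140*exp(n) + 196)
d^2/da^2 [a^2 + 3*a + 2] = 2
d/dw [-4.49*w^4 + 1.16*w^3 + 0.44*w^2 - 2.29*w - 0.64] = -17.96*w^3 + 3.48*w^2 + 0.88*w - 2.29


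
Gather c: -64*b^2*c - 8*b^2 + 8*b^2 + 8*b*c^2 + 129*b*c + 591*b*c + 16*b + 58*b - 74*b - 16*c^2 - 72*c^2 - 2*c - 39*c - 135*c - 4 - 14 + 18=c^2*(8*b - 88) + c*(-64*b^2 + 720*b - 176)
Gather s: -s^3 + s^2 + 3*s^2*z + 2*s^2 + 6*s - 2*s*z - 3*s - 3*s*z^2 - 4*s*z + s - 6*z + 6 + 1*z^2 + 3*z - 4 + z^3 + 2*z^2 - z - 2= -s^3 + s^2*(3*z + 3) + s*(-3*z^2 - 6*z + 4) + z^3 + 3*z^2 - 4*z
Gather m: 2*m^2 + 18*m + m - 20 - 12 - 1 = 2*m^2 + 19*m - 33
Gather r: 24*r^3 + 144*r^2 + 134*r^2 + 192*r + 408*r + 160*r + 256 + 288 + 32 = 24*r^3 + 278*r^2 + 760*r + 576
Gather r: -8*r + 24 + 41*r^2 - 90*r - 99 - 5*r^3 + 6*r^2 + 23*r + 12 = -5*r^3 + 47*r^2 - 75*r - 63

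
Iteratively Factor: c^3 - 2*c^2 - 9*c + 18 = (c - 2)*(c^2 - 9) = (c - 2)*(c + 3)*(c - 3)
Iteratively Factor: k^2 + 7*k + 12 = (k + 4)*(k + 3)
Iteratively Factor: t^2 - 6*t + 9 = (t - 3)*(t - 3)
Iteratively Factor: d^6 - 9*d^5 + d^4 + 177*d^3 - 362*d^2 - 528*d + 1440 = (d - 3)*(d^5 - 6*d^4 - 17*d^3 + 126*d^2 + 16*d - 480) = (d - 4)*(d - 3)*(d^4 - 2*d^3 - 25*d^2 + 26*d + 120) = (d - 4)*(d - 3)*(d + 4)*(d^3 - 6*d^2 - d + 30) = (d - 4)*(d - 3)^2*(d + 4)*(d^2 - 3*d - 10) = (d - 5)*(d - 4)*(d - 3)^2*(d + 4)*(d + 2)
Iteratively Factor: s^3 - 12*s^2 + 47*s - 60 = (s - 5)*(s^2 - 7*s + 12) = (s - 5)*(s - 3)*(s - 4)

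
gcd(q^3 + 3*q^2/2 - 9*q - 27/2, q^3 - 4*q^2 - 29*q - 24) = q + 3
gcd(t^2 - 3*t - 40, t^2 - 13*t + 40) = t - 8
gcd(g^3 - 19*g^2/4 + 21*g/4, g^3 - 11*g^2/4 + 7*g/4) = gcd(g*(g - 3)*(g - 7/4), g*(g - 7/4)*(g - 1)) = g^2 - 7*g/4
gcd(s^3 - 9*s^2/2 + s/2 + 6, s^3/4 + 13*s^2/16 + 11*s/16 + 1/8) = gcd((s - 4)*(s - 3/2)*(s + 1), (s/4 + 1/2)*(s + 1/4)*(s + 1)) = s + 1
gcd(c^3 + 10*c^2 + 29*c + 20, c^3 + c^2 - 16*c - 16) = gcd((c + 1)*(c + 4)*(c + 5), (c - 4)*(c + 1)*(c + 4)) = c^2 + 5*c + 4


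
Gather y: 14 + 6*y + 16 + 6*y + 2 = 12*y + 32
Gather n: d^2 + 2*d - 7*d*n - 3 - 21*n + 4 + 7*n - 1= d^2 + 2*d + n*(-7*d - 14)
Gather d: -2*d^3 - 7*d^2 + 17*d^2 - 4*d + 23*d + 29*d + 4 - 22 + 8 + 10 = -2*d^3 + 10*d^2 + 48*d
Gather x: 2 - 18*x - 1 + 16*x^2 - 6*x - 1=16*x^2 - 24*x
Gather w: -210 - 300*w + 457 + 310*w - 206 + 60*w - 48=70*w - 7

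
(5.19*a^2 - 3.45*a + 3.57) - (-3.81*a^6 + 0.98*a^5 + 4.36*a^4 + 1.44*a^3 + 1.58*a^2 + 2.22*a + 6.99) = 3.81*a^6 - 0.98*a^5 - 4.36*a^4 - 1.44*a^3 + 3.61*a^2 - 5.67*a - 3.42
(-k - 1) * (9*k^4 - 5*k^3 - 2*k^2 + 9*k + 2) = -9*k^5 - 4*k^4 + 7*k^3 - 7*k^2 - 11*k - 2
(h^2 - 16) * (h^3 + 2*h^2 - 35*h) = h^5 + 2*h^4 - 51*h^3 - 32*h^2 + 560*h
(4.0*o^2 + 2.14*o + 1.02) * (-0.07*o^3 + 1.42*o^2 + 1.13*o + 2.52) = -0.28*o^5 + 5.5302*o^4 + 7.4874*o^3 + 13.9466*o^2 + 6.5454*o + 2.5704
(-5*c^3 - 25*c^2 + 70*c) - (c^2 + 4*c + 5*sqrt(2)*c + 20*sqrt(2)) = -5*c^3 - 26*c^2 - 5*sqrt(2)*c + 66*c - 20*sqrt(2)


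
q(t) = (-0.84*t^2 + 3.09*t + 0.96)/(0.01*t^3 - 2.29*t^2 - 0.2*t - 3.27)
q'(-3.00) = 0.05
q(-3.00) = 0.67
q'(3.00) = 0.14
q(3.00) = -0.11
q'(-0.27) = -1.05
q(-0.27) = -0.02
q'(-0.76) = -0.67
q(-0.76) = 0.42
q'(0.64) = -0.03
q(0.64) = -0.60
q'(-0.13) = -1.03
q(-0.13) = -0.17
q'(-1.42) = -0.16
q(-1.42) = 0.67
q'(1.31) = 0.28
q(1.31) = -0.48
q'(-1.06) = -0.38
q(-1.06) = 0.58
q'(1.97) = 0.24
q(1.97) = -0.30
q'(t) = (3.09 - 1.68*t)/(0.01*t^3 - 2.29*t^2 - 0.2*t - 3.27) + (-0.84*t^2 + 3.09*t + 0.96)*(-0.03*t^2 + 4.58*t + 0.2)/(0.01*t^3 - 2.29*t^2 - 0.2*t - 3.27)^2 = (0.0084*t^4 - 0.0617999999999999*t^3 + 7.2153*t^2 + 9.8904*t - 9.9123)/(0.0001*t^6 - 0.0458*t^5 + 5.2401*t^4 + 0.8506*t^3 + 15.0166*t^2 + 1.308*t + 10.6929)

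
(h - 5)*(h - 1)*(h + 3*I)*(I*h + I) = I*h^4 - 3*h^3 - 5*I*h^3 + 15*h^2 - I*h^2 + 3*h + 5*I*h - 15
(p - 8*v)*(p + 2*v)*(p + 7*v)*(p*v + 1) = p^4*v + p^3*v^2 + p^3 - 58*p^2*v^3 + p^2*v - 112*p*v^4 - 58*p*v^2 - 112*v^3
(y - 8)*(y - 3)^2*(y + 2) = y^4 - 12*y^3 + 29*y^2 + 42*y - 144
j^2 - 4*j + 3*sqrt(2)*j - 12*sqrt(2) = (j - 4)*(j + 3*sqrt(2))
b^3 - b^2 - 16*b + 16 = (b - 4)*(b - 1)*(b + 4)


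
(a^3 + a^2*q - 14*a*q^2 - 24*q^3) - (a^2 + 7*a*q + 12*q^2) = a^3 + a^2*q - a^2 - 14*a*q^2 - 7*a*q - 24*q^3 - 12*q^2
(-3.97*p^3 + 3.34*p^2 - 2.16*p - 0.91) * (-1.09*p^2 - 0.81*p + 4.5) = 4.3273*p^5 - 0.4249*p^4 - 18.216*p^3 + 17.7715*p^2 - 8.9829*p - 4.095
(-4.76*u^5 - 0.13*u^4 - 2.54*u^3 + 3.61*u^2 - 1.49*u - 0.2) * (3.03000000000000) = -14.4228*u^5 - 0.3939*u^4 - 7.6962*u^3 + 10.9383*u^2 - 4.5147*u - 0.606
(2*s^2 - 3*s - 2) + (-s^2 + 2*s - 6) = s^2 - s - 8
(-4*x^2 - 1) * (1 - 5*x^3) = 20*x^5 + 5*x^3 - 4*x^2 - 1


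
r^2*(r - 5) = r^3 - 5*r^2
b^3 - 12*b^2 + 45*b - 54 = (b - 6)*(b - 3)^2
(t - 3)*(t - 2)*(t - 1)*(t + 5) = t^4 - t^3 - 19*t^2 + 49*t - 30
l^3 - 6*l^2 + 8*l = l*(l - 4)*(l - 2)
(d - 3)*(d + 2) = d^2 - d - 6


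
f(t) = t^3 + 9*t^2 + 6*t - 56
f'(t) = 3*t^2 + 18*t + 6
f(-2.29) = -34.55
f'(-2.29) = -19.49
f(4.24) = 207.46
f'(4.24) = 136.25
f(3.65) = 134.43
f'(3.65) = 111.67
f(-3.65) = -6.62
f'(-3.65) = -19.73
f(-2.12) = -37.80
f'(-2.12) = -18.68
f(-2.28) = -34.75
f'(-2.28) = -19.44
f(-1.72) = -44.78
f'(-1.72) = -16.08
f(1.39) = -27.59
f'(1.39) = 36.82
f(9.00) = 1456.00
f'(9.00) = 411.00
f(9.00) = 1456.00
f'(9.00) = 411.00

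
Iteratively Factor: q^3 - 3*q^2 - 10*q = (q - 5)*(q^2 + 2*q) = (q - 5)*(q + 2)*(q)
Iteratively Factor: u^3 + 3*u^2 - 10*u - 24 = (u + 2)*(u^2 + u - 12) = (u + 2)*(u + 4)*(u - 3)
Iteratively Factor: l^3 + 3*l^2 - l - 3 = (l + 3)*(l^2 - 1) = (l + 1)*(l + 3)*(l - 1)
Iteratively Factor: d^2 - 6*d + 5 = (d - 1)*(d - 5)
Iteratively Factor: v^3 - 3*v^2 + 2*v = (v)*(v^2 - 3*v + 2) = v*(v - 1)*(v - 2)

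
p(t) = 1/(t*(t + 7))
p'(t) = -1/(t*(t + 7)^2) - 1/(t^2*(t + 7))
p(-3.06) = -0.08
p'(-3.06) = -0.01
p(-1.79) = -0.11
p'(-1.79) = -0.04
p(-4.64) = -0.09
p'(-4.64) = 0.02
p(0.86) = 0.15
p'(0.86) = -0.19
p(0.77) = 0.17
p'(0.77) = -0.24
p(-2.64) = -0.09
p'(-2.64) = -0.01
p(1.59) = 0.07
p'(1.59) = -0.05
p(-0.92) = -0.18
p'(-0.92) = -0.16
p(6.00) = 0.01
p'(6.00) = 0.00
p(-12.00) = 0.02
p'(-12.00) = 0.00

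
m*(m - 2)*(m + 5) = m^3 + 3*m^2 - 10*m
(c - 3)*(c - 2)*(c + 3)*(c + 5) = c^4 + 3*c^3 - 19*c^2 - 27*c + 90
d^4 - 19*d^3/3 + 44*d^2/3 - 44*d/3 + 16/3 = (d - 2)^2*(d - 4/3)*(d - 1)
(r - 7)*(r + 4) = r^2 - 3*r - 28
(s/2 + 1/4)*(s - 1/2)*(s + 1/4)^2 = s^4/2 + s^3/4 - 3*s^2/32 - s/16 - 1/128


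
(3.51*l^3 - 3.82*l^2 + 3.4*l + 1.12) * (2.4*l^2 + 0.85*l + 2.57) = 8.424*l^5 - 6.1845*l^4 + 13.9337*l^3 - 4.2394*l^2 + 9.69*l + 2.8784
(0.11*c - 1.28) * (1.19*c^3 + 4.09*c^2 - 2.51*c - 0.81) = 0.1309*c^4 - 1.0733*c^3 - 5.5113*c^2 + 3.1237*c + 1.0368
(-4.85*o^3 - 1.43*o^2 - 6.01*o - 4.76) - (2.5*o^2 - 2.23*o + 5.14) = -4.85*o^3 - 3.93*o^2 - 3.78*o - 9.9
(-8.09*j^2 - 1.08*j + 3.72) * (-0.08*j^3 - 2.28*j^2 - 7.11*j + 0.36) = 0.6472*j^5 + 18.5316*j^4 + 59.6847*j^3 - 3.7152*j^2 - 26.838*j + 1.3392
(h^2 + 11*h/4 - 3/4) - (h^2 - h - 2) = 15*h/4 + 5/4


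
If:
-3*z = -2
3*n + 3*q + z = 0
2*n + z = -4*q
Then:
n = -1/9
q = -1/9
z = 2/3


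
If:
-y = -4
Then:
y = 4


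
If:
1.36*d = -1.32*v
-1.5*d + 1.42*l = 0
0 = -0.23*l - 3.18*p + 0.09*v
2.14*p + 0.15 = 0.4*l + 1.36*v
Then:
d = -0.20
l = -0.21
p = 0.02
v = 0.21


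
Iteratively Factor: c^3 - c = (c + 1)*(c^2 - c) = (c - 1)*(c + 1)*(c)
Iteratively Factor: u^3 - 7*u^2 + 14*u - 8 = (u - 4)*(u^2 - 3*u + 2) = (u - 4)*(u - 1)*(u - 2)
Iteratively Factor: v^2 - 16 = (v + 4)*(v - 4)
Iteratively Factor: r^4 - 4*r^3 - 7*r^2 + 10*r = (r + 2)*(r^3 - 6*r^2 + 5*r) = (r - 5)*(r + 2)*(r^2 - r) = (r - 5)*(r - 1)*(r + 2)*(r)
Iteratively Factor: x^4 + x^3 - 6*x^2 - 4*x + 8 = (x - 1)*(x^3 + 2*x^2 - 4*x - 8) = (x - 1)*(x + 2)*(x^2 - 4) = (x - 2)*(x - 1)*(x + 2)*(x + 2)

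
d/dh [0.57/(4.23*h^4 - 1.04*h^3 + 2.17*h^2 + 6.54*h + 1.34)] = (-9.6444*h^3 + 1.7784*h^2 - 2.4738*h - 3.7278)/(4.23*h^4 - 1.04*h^3 + 2.17*h^2 + 6.54*h + 1.34)^2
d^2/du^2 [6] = 0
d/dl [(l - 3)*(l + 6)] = 2*l + 3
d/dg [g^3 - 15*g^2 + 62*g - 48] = 3*g^2 - 30*g + 62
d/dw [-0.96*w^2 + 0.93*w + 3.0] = 0.93 - 1.92*w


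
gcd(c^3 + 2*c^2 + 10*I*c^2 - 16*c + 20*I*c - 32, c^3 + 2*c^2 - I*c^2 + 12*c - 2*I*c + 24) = c + 2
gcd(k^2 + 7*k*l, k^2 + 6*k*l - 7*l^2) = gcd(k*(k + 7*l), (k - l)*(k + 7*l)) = k + 7*l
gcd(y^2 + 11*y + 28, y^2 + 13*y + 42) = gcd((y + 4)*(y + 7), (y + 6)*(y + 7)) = y + 7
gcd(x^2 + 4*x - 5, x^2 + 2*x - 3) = x - 1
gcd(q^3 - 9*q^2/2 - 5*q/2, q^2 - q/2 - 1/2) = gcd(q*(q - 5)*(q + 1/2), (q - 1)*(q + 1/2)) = q + 1/2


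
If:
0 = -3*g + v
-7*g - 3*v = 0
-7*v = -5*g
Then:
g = 0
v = 0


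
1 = 1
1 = 1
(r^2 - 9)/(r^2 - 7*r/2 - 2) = 2*(9 - r^2)/(-2*r^2 + 7*r + 4)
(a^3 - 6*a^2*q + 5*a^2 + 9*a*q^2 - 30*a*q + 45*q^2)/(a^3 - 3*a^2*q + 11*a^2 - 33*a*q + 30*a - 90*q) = (a - 3*q)/(a + 6)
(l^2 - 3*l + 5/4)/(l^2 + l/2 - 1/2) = (l - 5/2)/(l + 1)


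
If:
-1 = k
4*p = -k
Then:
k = -1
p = 1/4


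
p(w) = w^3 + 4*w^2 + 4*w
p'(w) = 3*w^2 + 8*w + 4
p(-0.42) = -1.05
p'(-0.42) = 1.17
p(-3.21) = -4.70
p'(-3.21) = 9.23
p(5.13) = 260.79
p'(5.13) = 123.99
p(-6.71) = -148.86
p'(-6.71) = 85.39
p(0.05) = 0.21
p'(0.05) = 4.41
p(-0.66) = -1.19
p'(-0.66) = 0.03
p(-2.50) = -0.62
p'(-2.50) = 2.75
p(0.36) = 2.01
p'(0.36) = 7.27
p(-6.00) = -96.00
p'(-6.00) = 64.00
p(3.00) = 75.00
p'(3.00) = 55.00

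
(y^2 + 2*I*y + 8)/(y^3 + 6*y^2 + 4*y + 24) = (y + 4*I)/(y^2 + 2*y*(3 + I) + 12*I)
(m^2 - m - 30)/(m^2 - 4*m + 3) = (m^2 - m - 30)/(m^2 - 4*m + 3)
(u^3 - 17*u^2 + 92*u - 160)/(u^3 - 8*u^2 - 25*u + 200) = (u - 4)/(u + 5)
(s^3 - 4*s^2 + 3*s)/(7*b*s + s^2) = (s^2 - 4*s + 3)/(7*b + s)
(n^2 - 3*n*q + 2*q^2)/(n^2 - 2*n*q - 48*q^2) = (-n^2 + 3*n*q - 2*q^2)/(-n^2 + 2*n*q + 48*q^2)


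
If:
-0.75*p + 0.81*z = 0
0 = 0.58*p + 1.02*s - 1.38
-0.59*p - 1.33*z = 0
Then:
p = 0.00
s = 1.35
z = 0.00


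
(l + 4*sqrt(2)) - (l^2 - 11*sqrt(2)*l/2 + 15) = -l^2 + l + 11*sqrt(2)*l/2 - 15 + 4*sqrt(2)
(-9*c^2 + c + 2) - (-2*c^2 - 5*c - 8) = -7*c^2 + 6*c + 10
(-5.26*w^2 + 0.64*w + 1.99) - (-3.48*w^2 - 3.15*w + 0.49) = -1.78*w^2 + 3.79*w + 1.5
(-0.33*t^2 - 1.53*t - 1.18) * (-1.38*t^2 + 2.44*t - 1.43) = 0.4554*t^4 + 1.3062*t^3 - 1.6329*t^2 - 0.6913*t + 1.6874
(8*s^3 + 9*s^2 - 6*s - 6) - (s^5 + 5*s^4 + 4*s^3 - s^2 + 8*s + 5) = -s^5 - 5*s^4 + 4*s^3 + 10*s^2 - 14*s - 11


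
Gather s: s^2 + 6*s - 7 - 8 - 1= s^2 + 6*s - 16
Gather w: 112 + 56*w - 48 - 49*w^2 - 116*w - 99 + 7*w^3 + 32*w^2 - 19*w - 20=7*w^3 - 17*w^2 - 79*w - 55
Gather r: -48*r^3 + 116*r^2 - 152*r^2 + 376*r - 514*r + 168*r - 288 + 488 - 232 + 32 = -48*r^3 - 36*r^2 + 30*r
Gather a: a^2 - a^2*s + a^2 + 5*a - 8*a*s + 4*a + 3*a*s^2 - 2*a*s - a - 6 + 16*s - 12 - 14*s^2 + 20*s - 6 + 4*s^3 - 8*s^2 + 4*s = a^2*(2 - s) + a*(3*s^2 - 10*s + 8) + 4*s^3 - 22*s^2 + 40*s - 24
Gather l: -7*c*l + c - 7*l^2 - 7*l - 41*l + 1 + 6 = c - 7*l^2 + l*(-7*c - 48) + 7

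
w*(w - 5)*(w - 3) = w^3 - 8*w^2 + 15*w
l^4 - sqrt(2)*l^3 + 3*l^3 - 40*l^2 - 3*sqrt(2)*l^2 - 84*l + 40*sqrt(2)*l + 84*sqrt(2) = (l - 6)*(l + 2)*(l + 7)*(l - sqrt(2))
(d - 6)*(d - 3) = d^2 - 9*d + 18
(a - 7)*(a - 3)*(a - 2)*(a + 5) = a^4 - 7*a^3 - 19*a^2 + 163*a - 210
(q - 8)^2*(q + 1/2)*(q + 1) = q^4 - 29*q^3/2 + 81*q^2/2 + 88*q + 32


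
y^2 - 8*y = y*(y - 8)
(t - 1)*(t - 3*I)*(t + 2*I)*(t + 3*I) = t^4 - t^3 + 2*I*t^3 + 9*t^2 - 2*I*t^2 - 9*t + 18*I*t - 18*I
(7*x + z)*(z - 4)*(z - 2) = 7*x*z^2 - 42*x*z + 56*x + z^3 - 6*z^2 + 8*z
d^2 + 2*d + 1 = (d + 1)^2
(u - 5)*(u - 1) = u^2 - 6*u + 5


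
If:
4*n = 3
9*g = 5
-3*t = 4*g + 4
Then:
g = 5/9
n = 3/4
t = -56/27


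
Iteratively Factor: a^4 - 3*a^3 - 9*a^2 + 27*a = (a + 3)*(a^3 - 6*a^2 + 9*a) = (a - 3)*(a + 3)*(a^2 - 3*a) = (a - 3)^2*(a + 3)*(a)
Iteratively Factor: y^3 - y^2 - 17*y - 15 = (y - 5)*(y^2 + 4*y + 3) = (y - 5)*(y + 1)*(y + 3)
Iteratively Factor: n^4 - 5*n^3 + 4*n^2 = (n)*(n^3 - 5*n^2 + 4*n) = n^2*(n^2 - 5*n + 4) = n^2*(n - 1)*(n - 4)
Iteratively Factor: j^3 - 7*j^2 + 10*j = (j - 5)*(j^2 - 2*j) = j*(j - 5)*(j - 2)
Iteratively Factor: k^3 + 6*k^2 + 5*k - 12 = (k + 3)*(k^2 + 3*k - 4) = (k - 1)*(k + 3)*(k + 4)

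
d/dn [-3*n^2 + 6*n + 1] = 6 - 6*n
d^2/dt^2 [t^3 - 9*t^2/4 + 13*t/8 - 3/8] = 6*t - 9/2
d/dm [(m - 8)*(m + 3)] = 2*m - 5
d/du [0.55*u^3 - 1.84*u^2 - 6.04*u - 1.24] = 1.65*u^2 - 3.68*u - 6.04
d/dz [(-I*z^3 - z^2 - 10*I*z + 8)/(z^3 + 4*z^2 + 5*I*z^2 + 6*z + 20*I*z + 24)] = (z^4*(6 - 4*I) + z^3*(40 + 8*I) + z^2*(-80 - 52*I) + z*(-112 - 80*I) - 48 - 400*I)/(z^6 + z^5*(8 + 10*I) + z^4*(3 + 80*I) + z^3*(-104 + 220*I) + z^2*(-172 + 480*I) + z*(288 + 960*I) + 576)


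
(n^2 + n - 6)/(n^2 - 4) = (n + 3)/(n + 2)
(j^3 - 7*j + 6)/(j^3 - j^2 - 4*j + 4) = (j + 3)/(j + 2)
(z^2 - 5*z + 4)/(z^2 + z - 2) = (z - 4)/(z + 2)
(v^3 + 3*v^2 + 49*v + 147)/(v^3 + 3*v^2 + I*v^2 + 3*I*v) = (v^2 + 49)/(v*(v + I))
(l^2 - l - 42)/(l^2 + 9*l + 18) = (l - 7)/(l + 3)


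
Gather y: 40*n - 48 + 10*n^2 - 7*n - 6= 10*n^2 + 33*n - 54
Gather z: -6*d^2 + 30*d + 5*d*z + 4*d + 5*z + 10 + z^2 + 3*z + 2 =-6*d^2 + 34*d + z^2 + z*(5*d + 8) + 12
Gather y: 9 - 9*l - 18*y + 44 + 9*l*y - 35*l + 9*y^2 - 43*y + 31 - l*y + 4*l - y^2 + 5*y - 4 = -40*l + 8*y^2 + y*(8*l - 56) + 80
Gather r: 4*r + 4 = 4*r + 4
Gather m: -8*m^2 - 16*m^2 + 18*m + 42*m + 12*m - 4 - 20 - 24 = -24*m^2 + 72*m - 48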